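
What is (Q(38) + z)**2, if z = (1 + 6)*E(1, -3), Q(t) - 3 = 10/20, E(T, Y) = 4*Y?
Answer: 25921/4 ≈ 6480.3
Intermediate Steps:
Q(t) = 7/2 (Q(t) = 3 + 10/20 = 3 + 10*(1/20) = 3 + 1/2 = 7/2)
z = -84 (z = (1 + 6)*(4*(-3)) = 7*(-12) = -84)
(Q(38) + z)**2 = (7/2 - 84)**2 = (-161/2)**2 = 25921/4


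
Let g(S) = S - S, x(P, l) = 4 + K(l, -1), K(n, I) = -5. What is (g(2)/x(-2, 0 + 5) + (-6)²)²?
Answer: 1296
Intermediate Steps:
x(P, l) = -1 (x(P, l) = 4 - 5 = -1)
g(S) = 0
(g(2)/x(-2, 0 + 5) + (-6)²)² = (0/(-1) + (-6)²)² = (0*(-1) + 36)² = (0 + 36)² = 36² = 1296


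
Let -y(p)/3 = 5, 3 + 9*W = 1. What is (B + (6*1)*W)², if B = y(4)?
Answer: 2401/9 ≈ 266.78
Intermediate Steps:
W = -2/9 (W = -⅓ + (⅑)*1 = -⅓ + ⅑ = -2/9 ≈ -0.22222)
y(p) = -15 (y(p) = -3*5 = -15)
B = -15
(B + (6*1)*W)² = (-15 + (6*1)*(-2/9))² = (-15 + 6*(-2/9))² = (-15 - 4/3)² = (-49/3)² = 2401/9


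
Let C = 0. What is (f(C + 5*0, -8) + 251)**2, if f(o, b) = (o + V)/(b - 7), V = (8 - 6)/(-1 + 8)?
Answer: 694480609/11025 ≈ 62991.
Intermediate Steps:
V = 2/7 ≈ 0.28571
f(o, b) = (2/7 + o)/(-7 + b) (f(o, b) = (o + 2/7)/(b - 7) = (2/7 + o)/(-7 + b))
(f(C + 5*0, -8) + 251)**2 = ((2/7 + (0 + 5*0))/(-7 - 8) + 251)**2 = ((2/7 + (0 + 0))/(-15) + 251)**2 = (-(2/7 + 0)/15 + 251)**2 = (-1/15*2/7 + 251)**2 = (-2/105 + 251)**2 = (26353/105)**2 = 694480609/11025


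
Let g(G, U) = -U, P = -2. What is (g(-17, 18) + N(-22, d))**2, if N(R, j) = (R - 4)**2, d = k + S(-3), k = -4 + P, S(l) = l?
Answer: 432964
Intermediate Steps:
k = -6 (k = -4 - 2 = -6)
d = -9 (d = -6 - 3 = -9)
N(R, j) = (-4 + R)**2
(g(-17, 18) + N(-22, d))**2 = (-1*18 + (-4 - 22)**2)**2 = (-18 + (-26)**2)**2 = (-18 + 676)**2 = 658**2 = 432964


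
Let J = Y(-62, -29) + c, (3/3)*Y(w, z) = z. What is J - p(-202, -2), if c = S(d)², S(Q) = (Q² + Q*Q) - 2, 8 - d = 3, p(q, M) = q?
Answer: 2477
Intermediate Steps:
d = 5 (d = 8 - 1*3 = 8 - 3 = 5)
Y(w, z) = z
S(Q) = -2 + 2*Q² (S(Q) = (Q² + Q²) - 2 = 2*Q² - 2 = -2 + 2*Q²)
c = 2304 (c = (-2 + 2*5²)² = (-2 + 2*25)² = (-2 + 50)² = 48² = 2304)
J = 2275 (J = -29 + 2304 = 2275)
J - p(-202, -2) = 2275 - 1*(-202) = 2275 + 202 = 2477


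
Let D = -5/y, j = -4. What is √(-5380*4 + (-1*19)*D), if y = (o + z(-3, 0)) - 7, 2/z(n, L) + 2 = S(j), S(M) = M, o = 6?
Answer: I*√86365/2 ≈ 146.94*I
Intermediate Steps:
z(n, L) = -⅓ (z(n, L) = 2/(-2 - 4) = 2/(-6) = 2*(-⅙) = -⅓)
y = -4/3 (y = (6 - ⅓) - 7 = 17/3 - 7 = -4/3 ≈ -1.3333)
D = 15/4 (D = -5/(-4/3) = -5*(-¾) = 15/4 ≈ 3.7500)
√(-5380*4 + (-1*19)*D) = √(-5380*4 - 1*19*(15/4)) = √(-21520 - 19*15/4) = √(-21520 - 285/4) = √(-86365/4) = I*√86365/2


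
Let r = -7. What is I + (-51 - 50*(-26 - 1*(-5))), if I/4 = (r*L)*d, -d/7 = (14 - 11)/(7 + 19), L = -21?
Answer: 6813/13 ≈ 524.08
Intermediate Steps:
d = -21/26 (d = -7*(14 - 11)/(7 + 19) = -21/26 ≈ -0.80769)
I = -6174/13 (I = 4*(-7*(-21)*(-21/26)) = 4*(147*(-21/26)) = 4*(-3087/26) = -6174/13 ≈ -474.92)
I + (-51 - 50*(-26 - 1*(-5))) = -6174/13 + (-51 - 50*(-26 - 1*(-5))) = -6174/13 + (-51 - 50*(-26 + 5)) = -6174/13 + (-51 - 50*(-21)) = -6174/13 + (-51 + 1050) = -6174/13 + 999 = 6813/13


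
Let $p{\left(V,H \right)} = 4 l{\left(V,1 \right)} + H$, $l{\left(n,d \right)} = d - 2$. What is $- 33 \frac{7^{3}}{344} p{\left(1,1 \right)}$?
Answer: $\frac{33957}{344} \approx 98.712$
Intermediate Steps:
$l{\left(n,d \right)} = -2 + d$ ($l{\left(n,d \right)} = d - 2 = -2 + d$)
$p{\left(V,H \right)} = -4 + H$ ($p{\left(V,H \right)} = 4 \left(-2 + 1\right) + H = 4 \left(-1\right) + H = -4 + H$)
$- 33 \frac{7^{3}}{344} p{\left(1,1 \right)} = - 33 \frac{7^{3}}{344} \left(-4 + 1\right) = - 33 \cdot 343 \cdot \frac{1}{344} \left(-3\right) = - 33 \cdot \frac{343}{344} \left(-3\right) = \left(-33\right) \left(- \frac{1029}{344}\right) = \frac{33957}{344}$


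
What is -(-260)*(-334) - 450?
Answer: -87290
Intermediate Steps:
-(-260)*(-334) - 450 = -260*334 - 450 = -86840 - 450 = -87290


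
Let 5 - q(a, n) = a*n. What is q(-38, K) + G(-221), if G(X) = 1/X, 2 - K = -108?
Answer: 924884/221 ≈ 4185.0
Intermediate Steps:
K = 110 (K = 2 - 1*(-108) = 2 + 108 = 110)
q(a, n) = 5 - a*n
q(-38, K) + G(-221) = (5 - 1*(-38)*110) + 1/(-221) = (5 + 4180) - 1/221 = 4185 - 1/221 = 924884/221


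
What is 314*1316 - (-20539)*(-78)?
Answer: -1188818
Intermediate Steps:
314*1316 - (-20539)*(-78) = 413224 - 1*1602042 = 413224 - 1602042 = -1188818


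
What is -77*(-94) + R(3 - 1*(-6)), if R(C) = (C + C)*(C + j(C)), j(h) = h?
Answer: 7562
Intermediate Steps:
R(C) = 4*C² (R(C) = (C + C)*(C + C) = (2*C)*(2*C) = 4*C²)
-77*(-94) + R(3 - 1*(-6)) = -77*(-94) + 4*(3 - 1*(-6))² = 7238 + 4*(3 + 6)² = 7238 + 4*9² = 7238 + 4*81 = 7238 + 324 = 7562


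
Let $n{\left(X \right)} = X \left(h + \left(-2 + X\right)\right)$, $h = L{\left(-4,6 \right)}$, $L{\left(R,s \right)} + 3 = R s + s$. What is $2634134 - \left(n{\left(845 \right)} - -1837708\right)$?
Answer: $101836$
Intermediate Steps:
$L{\left(R,s \right)} = -3 + s + R s$ ($L{\left(R,s \right)} = -3 + \left(R s + s\right) = -3 + \left(s + R s\right) = -3 + s + R s$)
$h = -21$ ($h = -3 + 6 - 24 = -21$)
$n{\left(X \right)} = X \left(-23 + X\right)$ ($n{\left(X \right)} = X \left(-21 + \left(-2 + X\right)\right) = X \left(-23 + X\right)$)
$2634134 - \left(n{\left(845 \right)} - -1837708\right) = 2634134 - \left(845 \left(-23 + 845\right) - -1837708\right) = 2634134 - \left(845 \cdot 822 + 1837708\right) = 2634134 - \left(694590 + 1837708\right) = 2634134 - 2532298 = 101836$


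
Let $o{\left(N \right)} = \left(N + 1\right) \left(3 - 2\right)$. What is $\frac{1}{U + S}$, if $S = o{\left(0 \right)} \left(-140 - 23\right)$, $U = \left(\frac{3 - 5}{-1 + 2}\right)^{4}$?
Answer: $- \frac{1}{147} \approx -0.0068027$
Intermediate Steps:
$o{\left(N \right)} = 1 + N$ ($o{\left(N \right)} = \left(1 + N\right) 1 = 1 + N$)
$U = 16$ ($U = \left(- \frac{2}{1}\right)^{4} = \left(\left(-2\right) 1\right)^{4} = \left(-2\right)^{4} = 16$)
$S = -163$ ($S = \left(1 + 0\right) \left(-140 - 23\right) = 1 \left(-163\right) = -163$)
$\frac{1}{U + S} = \frac{1}{16 - 163} = \frac{1}{-147} = - \frac{1}{147}$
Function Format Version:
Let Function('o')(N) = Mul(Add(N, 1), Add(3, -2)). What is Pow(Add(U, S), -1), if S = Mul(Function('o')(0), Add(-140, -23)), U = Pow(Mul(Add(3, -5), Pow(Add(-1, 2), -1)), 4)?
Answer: Rational(-1, 147) ≈ -0.0068027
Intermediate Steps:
Function('o')(N) = Add(1, N) (Function('o')(N) = Mul(Add(1, N), 1) = Add(1, N))
U = 16 (U = Pow(Mul(-2, Pow(1, -1)), 4) = Pow(Mul(-2, 1), 4) = Pow(-2, 4) = 16)
S = -163 (S = Mul(Add(1, 0), Add(-140, -23)) = Mul(1, -163) = -163)
Pow(Add(U, S), -1) = Pow(Add(16, -163), -1) = Pow(-147, -1) = Rational(-1, 147)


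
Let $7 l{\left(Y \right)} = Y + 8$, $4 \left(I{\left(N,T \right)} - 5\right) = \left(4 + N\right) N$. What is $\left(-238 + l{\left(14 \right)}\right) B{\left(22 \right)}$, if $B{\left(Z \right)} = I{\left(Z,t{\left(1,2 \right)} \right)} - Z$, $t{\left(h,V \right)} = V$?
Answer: $-29592$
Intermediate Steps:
$I{\left(N,T \right)} = 5 + \frac{N \left(4 + N\right)}{4}$ ($I{\left(N,T \right)} = 5 + \frac{\left(4 + N\right) N}{4} = 5 + \frac{N \left(4 + N\right)}{4}$)
$B{\left(Z \right)} = 5 + \frac{Z^{2}}{4}$ ($B{\left(Z \right)} = \left(5 + Z + \frac{Z^{2}}{4}\right) - Z = 5 + \frac{Z^{2}}{4}$)
$l{\left(Y \right)} = \frac{8}{7} + \frac{Y}{7}$ ($l{\left(Y \right)} = \frac{Y + 8}{7} = \frac{8 + Y}{7} = \frac{8}{7} + \frac{Y}{7}$)
$\left(-238 + l{\left(14 \right)}\right) B{\left(22 \right)} = \left(-238 + \left(\frac{8}{7} + \frac{1}{7} \cdot 14\right)\right) \left(5 + \frac{22^{2}}{4}\right) = \left(-238 + \left(\frac{8}{7} + 2\right)\right) \left(5 + \frac{1}{4} \cdot 484\right) = \left(-238 + \frac{22}{7}\right) \left(5 + 121\right) = \left(- \frac{1644}{7}\right) 126 = -29592$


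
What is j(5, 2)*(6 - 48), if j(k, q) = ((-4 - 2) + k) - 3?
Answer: 168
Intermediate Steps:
j(k, q) = -9 + k (j(k, q) = (-6 + k) - 3 = -9 + k)
j(5, 2)*(6 - 48) = (-9 + 5)*(6 - 48) = -4*(-42) = 168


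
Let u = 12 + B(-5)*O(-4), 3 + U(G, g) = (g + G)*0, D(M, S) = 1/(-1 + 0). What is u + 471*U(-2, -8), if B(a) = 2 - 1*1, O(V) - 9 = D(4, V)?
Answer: -1393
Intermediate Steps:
D(M, S) = -1 (D(M, S) = 1/(-1) = -1)
U(G, g) = -3 (U(G, g) = -3 + (g + G)*0 = -3 + (G + g)*0 = -3 + 0 = -3)
O(V) = 8 (O(V) = 9 - 1 = 8)
B(a) = 1 (B(a) = 2 - 1 = 1)
u = 20 (u = 12 + 1*8 = 12 + 8 = 20)
u + 471*U(-2, -8) = 20 + 471*(-3) = 20 - 1413 = -1393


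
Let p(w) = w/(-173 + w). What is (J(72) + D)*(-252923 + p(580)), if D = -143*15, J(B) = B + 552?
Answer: 156570342201/407 ≈ 3.8469e+8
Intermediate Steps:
J(B) = 552 + B
D = -2145
(J(72) + D)*(-252923 + p(580)) = ((552 + 72) - 2145)*(-252923 + 580/(-173 + 580)) = (624 - 2145)*(-252923 + 580/407) = -1521*(-252923 + 580*(1/407)) = -1521*(-252923 + 580/407) = -1521*(-102939081/407) = 156570342201/407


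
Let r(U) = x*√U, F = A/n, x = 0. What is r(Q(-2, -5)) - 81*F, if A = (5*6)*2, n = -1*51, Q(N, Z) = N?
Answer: 1620/17 ≈ 95.294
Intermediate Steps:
n = -51
A = 60 (A = 30*2 = 60)
F = -20/17 (F = 60/(-51) = 60*(-1/51) = -20/17 ≈ -1.1765)
r(U) = 0 (r(U) = 0*√U = 0)
r(Q(-2, -5)) - 81*F = 0 - 81*(-20/17) = 0 + 1620/17 = 1620/17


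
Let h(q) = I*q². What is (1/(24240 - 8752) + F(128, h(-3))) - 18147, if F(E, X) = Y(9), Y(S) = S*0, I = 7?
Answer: -281060735/15488 ≈ -18147.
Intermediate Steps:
Y(S) = 0
h(q) = 7*q²
F(E, X) = 0
(1/(24240 - 8752) + F(128, h(-3))) - 18147 = (1/(24240 - 8752) + 0) - 18147 = (1/15488 + 0) - 18147 = 1/15488 - 18147 = -281060735/15488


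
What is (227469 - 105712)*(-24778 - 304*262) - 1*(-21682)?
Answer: -12714574800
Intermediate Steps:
(227469 - 105712)*(-24778 - 304*262) - 1*(-21682) = 121757*(-24778 - 79648) + 21682 = 121757*(-104426) + 21682 = -12714596482 + 21682 = -12714574800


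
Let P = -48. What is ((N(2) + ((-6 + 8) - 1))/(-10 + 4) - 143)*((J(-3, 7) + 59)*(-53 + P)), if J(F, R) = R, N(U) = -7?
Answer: 946572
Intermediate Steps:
((N(2) + ((-6 + 8) - 1))/(-10 + 4) - 143)*((J(-3, 7) + 59)*(-53 + P)) = ((-7 + ((-6 + 8) - 1))/(-10 + 4) - 143)*((7 + 59)*(-53 - 48)) = ((-7 + (2 - 1))/(-6) - 143)*(66*(-101)) = ((-7 + 1)*(-⅙) - 143)*(-6666) = (-6*(-⅙) - 143)*(-6666) = (1 - 143)*(-6666) = -142*(-6666) = 946572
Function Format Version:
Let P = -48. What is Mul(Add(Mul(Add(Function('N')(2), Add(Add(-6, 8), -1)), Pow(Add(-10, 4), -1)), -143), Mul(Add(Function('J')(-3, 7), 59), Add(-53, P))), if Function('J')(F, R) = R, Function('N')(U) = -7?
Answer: 946572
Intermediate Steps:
Mul(Add(Mul(Add(Function('N')(2), Add(Add(-6, 8), -1)), Pow(Add(-10, 4), -1)), -143), Mul(Add(Function('J')(-3, 7), 59), Add(-53, P))) = Mul(Add(Mul(Add(-7, Add(Add(-6, 8), -1)), Pow(Add(-10, 4), -1)), -143), Mul(Add(7, 59), Add(-53, -48))) = Mul(Add(Mul(Add(-7, Add(2, -1)), Pow(-6, -1)), -143), Mul(66, -101)) = Mul(Add(Mul(Add(-7, 1), Rational(-1, 6)), -143), -6666) = Mul(Add(Mul(-6, Rational(-1, 6)), -143), -6666) = Mul(Add(1, -143), -6666) = Mul(-142, -6666) = 946572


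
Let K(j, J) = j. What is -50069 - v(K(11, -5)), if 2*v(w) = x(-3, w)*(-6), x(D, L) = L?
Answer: -50036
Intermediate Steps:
v(w) = -3*w (v(w) = (w*(-6))/2 = (-6*w)/2 = -3*w)
-50069 - v(K(11, -5)) = -50069 - (-3)*11 = -50069 - 1*(-33) = -50069 + 33 = -50036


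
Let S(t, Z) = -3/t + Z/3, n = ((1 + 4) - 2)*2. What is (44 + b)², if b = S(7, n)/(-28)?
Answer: 74183769/38416 ≈ 1931.1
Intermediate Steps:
n = 6 (n = (5 - 2)*2 = 3*2 = 6)
S(t, Z) = -3/t + Z/3 (S(t, Z) = -3/t + Z*(⅓) = -3/t + Z/3)
b = -11/196 (b = (-3/7 + (⅓)*6)/(-28) = (-3*⅐ + 2)*(-1/28) = (-3/7 + 2)*(-1/28) = (11/7)*(-1/28) = -11/196 ≈ -0.056122)
(44 + b)² = (44 - 11/196)² = (8613/196)² = 74183769/38416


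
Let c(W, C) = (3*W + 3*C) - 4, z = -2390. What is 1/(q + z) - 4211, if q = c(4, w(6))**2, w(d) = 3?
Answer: -8847312/2101 ≈ -4211.0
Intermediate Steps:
c(W, C) = -4 + 3*C + 3*W (c(W, C) = (3*C + 3*W) - 4 = -4 + 3*C + 3*W)
q = 289 (q = (-4 + 3*3 + 3*4)**2 = (-4 + 9 + 12)**2 = 17**2 = 289)
1/(q + z) - 4211 = 1/(289 - 2390) - 4211 = 1/(-2101) - 4211 = -1/2101 - 4211 = -8847312/2101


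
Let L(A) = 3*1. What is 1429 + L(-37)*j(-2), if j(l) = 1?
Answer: 1432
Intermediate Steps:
L(A) = 3
1429 + L(-37)*j(-2) = 1429 + 3*1 = 1429 + 3 = 1432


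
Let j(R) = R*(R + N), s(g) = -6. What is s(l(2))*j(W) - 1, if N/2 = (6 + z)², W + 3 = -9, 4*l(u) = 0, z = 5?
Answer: 16559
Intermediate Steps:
l(u) = 0 (l(u) = (¼)*0 = 0)
W = -12 (W = -3 - 9 = -12)
N = 242 (N = 2*(6 + 5)² = 2*11² = 2*121 = 242)
j(R) = R*(242 + R) (j(R) = R*(R + 242) = R*(242 + R))
s(l(2))*j(W) - 1 = -(-72)*(242 - 12) - 1 = -(-72)*230 - 1 = -6*(-2760) - 1 = 16560 - 1 = 16559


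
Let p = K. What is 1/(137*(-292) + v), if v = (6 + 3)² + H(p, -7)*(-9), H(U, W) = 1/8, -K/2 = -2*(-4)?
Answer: -8/319393 ≈ -2.5048e-5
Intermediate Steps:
K = -16 (K = -(-4)*(-4) = -2*8 = -16)
p = -16
H(U, W) = ⅛
v = 639/8 (v = (6 + 3)² + (⅛)*(-9) = 9² - 9/8 = 81 - 9/8 = 639/8 ≈ 79.875)
1/(137*(-292) + v) = 1/(137*(-292) + 639/8) = 1/(-40004 + 639/8) = 1/(-319393/8) = -8/319393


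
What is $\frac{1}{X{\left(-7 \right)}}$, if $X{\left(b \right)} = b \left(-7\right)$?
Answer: $\frac{1}{49} \approx 0.020408$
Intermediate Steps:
$X{\left(b \right)} = - 7 b$
$\frac{1}{X{\left(-7 \right)}} = \frac{1}{\left(-7\right) \left(-7\right)} = \frac{1}{49}$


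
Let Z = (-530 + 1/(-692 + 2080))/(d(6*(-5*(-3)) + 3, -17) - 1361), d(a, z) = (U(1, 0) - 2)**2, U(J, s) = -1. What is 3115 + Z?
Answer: 5846269879/1876576 ≈ 3115.4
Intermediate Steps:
d(a, z) = 9 (d(a, z) = (-1 - 2)**2 = (-3)**2 = 9)
Z = 735639/1876576 (Z = (-530 + 1/(-692 + 2080))/(9 - 1361) = (-530 + 1/1388)/(-1352) = (-530 + 1/1388)*(-1/1352) = -735639/1388*(-1/1352) = 735639/1876576 ≈ 0.39201)
3115 + Z = 3115 + 735639/1876576 = 5846269879/1876576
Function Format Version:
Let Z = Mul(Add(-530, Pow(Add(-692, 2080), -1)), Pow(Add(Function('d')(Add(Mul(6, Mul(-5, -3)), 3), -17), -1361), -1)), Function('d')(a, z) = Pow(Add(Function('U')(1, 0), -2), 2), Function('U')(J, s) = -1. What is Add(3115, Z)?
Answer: Rational(5846269879, 1876576) ≈ 3115.4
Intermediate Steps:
Function('d')(a, z) = 9 (Function('d')(a, z) = Pow(Add(-1, -2), 2) = Pow(-3, 2) = 9)
Z = Rational(735639, 1876576) (Z = Mul(Add(-530, Pow(Add(-692, 2080), -1)), Pow(Add(9, -1361), -1)) = Mul(Add(-530, Pow(1388, -1)), Pow(-1352, -1)) = Mul(Add(-530, Rational(1, 1388)), Rational(-1, 1352)) = Mul(Rational(-735639, 1388), Rational(-1, 1352)) = Rational(735639, 1876576) ≈ 0.39201)
Add(3115, Z) = Add(3115, Rational(735639, 1876576)) = Rational(5846269879, 1876576)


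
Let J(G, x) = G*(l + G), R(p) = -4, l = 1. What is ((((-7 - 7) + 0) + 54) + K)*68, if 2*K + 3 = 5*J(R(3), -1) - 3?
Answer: 4556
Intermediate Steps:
J(G, x) = G*(1 + G)
K = 27 (K = -3/2 + (5*(-4*(1 - 4)) - 3)/2 = -3/2 + (5*(-4*(-3)) - 3)/2 = -3/2 + (5*12 - 3)/2 = -3/2 + (60 - 3)/2 = -3/2 + (1/2)*57 = -3/2 + 57/2 = 27)
((((-7 - 7) + 0) + 54) + K)*68 = ((((-7 - 7) + 0) + 54) + 27)*68 = (((-14 + 0) + 54) + 27)*68 = ((-14 + 54) + 27)*68 = (40 + 27)*68 = 67*68 = 4556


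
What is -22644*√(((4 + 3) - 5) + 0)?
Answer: -22644*√2 ≈ -32023.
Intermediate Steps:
-22644*√(((4 + 3) - 5) + 0) = -22644*√((7 - 5) + 0) = -22644*√(2 + 0) = -22644*√2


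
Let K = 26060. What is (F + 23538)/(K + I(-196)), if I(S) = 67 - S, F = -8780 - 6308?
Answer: 8450/26323 ≈ 0.32101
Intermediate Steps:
F = -15088
(F + 23538)/(K + I(-196)) = (-15088 + 23538)/(26060 + (67 - 1*(-196))) = 8450/(26060 + (67 + 196)) = 8450/(26060 + 263) = 8450/26323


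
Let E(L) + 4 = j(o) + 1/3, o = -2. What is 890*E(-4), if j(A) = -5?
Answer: -23140/3 ≈ -7713.3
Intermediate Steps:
E(L) = -26/3 (E(L) = -4 + (-5 + 1/3) = -4 + (-5 + ⅓) = -4 - 14/3 = -26/3)
890*E(-4) = 890*(-26/3) = -23140/3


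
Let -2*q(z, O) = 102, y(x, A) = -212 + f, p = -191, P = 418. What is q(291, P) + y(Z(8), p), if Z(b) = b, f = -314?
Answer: -577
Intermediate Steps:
y(x, A) = -526 (y(x, A) = -212 - 314 = -526)
q(z, O) = -51 (q(z, O) = -½*102 = -51)
q(291, P) + y(Z(8), p) = -51 - 526 = -577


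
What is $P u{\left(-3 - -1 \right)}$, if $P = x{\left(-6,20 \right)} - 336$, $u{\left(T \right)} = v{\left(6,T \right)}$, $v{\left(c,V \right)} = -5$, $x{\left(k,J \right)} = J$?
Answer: $1580$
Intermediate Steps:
$u{\left(T \right)} = -5$
$P = -316$ ($P = 20 - 336 = -316$)
$P u{\left(-3 - -1 \right)} = \left(-316\right) \left(-5\right) = 1580$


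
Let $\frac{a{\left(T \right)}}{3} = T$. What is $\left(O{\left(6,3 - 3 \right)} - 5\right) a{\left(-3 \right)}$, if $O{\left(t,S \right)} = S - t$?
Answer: $99$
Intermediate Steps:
$a{\left(T \right)} = 3 T$
$\left(O{\left(6,3 - 3 \right)} - 5\right) a{\left(-3 \right)} = \left(\left(\left(3 - 3\right) - 6\right) - 5\right) 3 \left(-3\right) = \left(\left(0 - 6\right) - 5\right) \left(-9\right) = \left(-6 - 5\right) \left(-9\right) = \left(-11\right) \left(-9\right) = 99$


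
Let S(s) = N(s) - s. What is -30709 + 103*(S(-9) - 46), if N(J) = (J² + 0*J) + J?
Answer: -27104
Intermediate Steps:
N(J) = J + J² (N(J) = (J² + 0) + J = J² + J = J + J²)
S(s) = -s + s*(1 + s) (S(s) = s*(1 + s) - s = -s + s*(1 + s))
-30709 + 103*(S(-9) - 46) = -30709 + 103*((-9)² - 46) = -30709 + 103*(81 - 46) = -30709 + 103*35 = -30709 + 3605 = -27104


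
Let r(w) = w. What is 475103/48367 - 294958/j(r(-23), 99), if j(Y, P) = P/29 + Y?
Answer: 206995316249/13736228 ≈ 15069.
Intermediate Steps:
j(Y, P) = Y + P/29 (j(Y, P) = P*(1/29) + Y = P/29 + Y = Y + P/29)
475103/48367 - 294958/j(r(-23), 99) = 475103/48367 - 294958/(-23 + (1/29)*99) = 475103*(1/48367) - 294958/(-23 + 99/29) = 475103/48367 - 294958/(-568/29) = 475103/48367 - 294958*(-29/568) = 475103/48367 + 4276891/284 = 206995316249/13736228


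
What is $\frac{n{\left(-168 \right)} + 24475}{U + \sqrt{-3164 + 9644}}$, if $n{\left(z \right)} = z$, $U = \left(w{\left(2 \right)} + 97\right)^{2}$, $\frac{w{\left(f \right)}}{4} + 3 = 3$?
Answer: $\frac{228704563}{88522801} - \frac{875052 \sqrt{5}}{88522801} \approx 2.5615$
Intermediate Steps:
$w{\left(f \right)} = 0$ ($w{\left(f \right)} = -12 + 4 \cdot 3 = -12 + 12 = 0$)
$U = 9409$ ($U = \left(0 + 97\right)^{2} = 97^{2} = 9409$)
$\frac{n{\left(-168 \right)} + 24475}{U + \sqrt{-3164 + 9644}} = \frac{-168 + 24475}{9409 + \sqrt{-3164 + 9644}} = \frac{24307}{9409 + \sqrt{6480}} = \frac{24307}{9409 + 36 \sqrt{5}}$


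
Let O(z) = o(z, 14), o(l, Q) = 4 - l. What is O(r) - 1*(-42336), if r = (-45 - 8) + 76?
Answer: 42317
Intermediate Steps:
r = 23 (r = -53 + 76 = 23)
O(z) = 4 - z
O(r) - 1*(-42336) = (4 - 1*23) - 1*(-42336) = (4 - 23) + 42336 = -19 + 42336 = 42317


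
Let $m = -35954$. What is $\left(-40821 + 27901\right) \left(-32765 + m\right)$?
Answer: $887849480$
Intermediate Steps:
$\left(-40821 + 27901\right) \left(-32765 + m\right) = \left(-40821 + 27901\right) \left(-32765 - 35954\right) = \left(-12920\right) \left(-68719\right) = 887849480$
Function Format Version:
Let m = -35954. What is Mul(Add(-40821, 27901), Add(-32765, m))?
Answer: 887849480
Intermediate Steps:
Mul(Add(-40821, 27901), Add(-32765, m)) = Mul(Add(-40821, 27901), Add(-32765, -35954)) = Mul(-12920, -68719) = 887849480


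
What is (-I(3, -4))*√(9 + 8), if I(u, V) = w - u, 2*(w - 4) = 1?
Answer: -3*√17/2 ≈ -6.1847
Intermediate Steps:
w = 9/2 (w = 4 + (½)*1 = 4 + ½ = 9/2 ≈ 4.5000)
I(u, V) = 9/2 - u
(-I(3, -4))*√(9 + 8) = (-(9/2 - 1*3))*√(9 + 8) = (-(9/2 - 3))*√17 = (-1*3/2)*√17 = -3*√17/2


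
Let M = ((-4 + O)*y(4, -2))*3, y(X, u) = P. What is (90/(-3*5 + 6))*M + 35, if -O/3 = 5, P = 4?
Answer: 2315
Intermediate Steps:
y(X, u) = 4
O = -15 (O = -3*5 = -15)
M = -228 (M = ((-4 - 15)*4)*3 = -19*4*3 = -76*3 = -228)
(90/(-3*5 + 6))*M + 35 = (90/(-3*5 + 6))*(-228) + 35 = (90/(-15 + 6))*(-228) + 35 = (90/(-9))*(-228) + 35 = (90*(-⅑))*(-228) + 35 = -10*(-228) + 35 = 2280 + 35 = 2315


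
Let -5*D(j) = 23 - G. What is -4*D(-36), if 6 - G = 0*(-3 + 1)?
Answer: 68/5 ≈ 13.600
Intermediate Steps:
G = 6 (G = 6 - 0*(-3 + 1) = 6 - 0*(-2) = 6 - 1*0 = 6 + 0 = 6)
D(j) = -17/5 (D(j) = -(23 - 1*6)/5 = -(23 - 6)/5 = -1/5*17 = -17/5)
-4*D(-36) = -4*(-17/5) = 68/5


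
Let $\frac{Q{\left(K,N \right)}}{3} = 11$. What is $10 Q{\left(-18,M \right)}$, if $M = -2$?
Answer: $330$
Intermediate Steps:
$Q{\left(K,N \right)} = 33$ ($Q{\left(K,N \right)} = 3 \cdot 11 = 33$)
$10 Q{\left(-18,M \right)} = 10 \cdot 33 = 330$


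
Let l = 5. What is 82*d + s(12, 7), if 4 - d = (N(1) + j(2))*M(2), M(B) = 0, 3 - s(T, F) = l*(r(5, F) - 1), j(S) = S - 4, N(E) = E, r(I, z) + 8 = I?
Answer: 351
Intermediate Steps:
r(I, z) = -8 + I
j(S) = -4 + S
s(T, F) = 23 (s(T, F) = 3 - 5*((-8 + 5) - 1) = 3 - 5*(-3 - 1) = 3 - 5*(-4) = 3 - 1*(-20) = 3 + 20 = 23)
d = 4 (d = 4 - (1 + (-4 + 2))*0 = 4 - (1 - 2)*0 = 4 - (-1)*0 = 4 - 1*0 = 4 + 0 = 4)
82*d + s(12, 7) = 82*4 + 23 = 328 + 23 = 351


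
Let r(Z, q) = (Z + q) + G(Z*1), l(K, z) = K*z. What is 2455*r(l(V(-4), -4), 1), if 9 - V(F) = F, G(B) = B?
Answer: -252865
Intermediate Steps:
V(F) = 9 - F
r(Z, q) = q + 2*Z (r(Z, q) = (Z + q) + Z*1 = (Z + q) + Z = q + 2*Z)
2455*r(l(V(-4), -4), 1) = 2455*(1 + 2*((9 - 1*(-4))*(-4))) = 2455*(1 + 2*((9 + 4)*(-4))) = 2455*(1 + 2*(13*(-4))) = 2455*(1 + 2*(-52)) = 2455*(1 - 104) = 2455*(-103) = -252865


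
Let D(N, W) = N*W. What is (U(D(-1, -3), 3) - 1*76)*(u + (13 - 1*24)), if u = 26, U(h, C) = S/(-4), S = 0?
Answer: -1140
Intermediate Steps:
U(h, C) = 0 (U(h, C) = 0/(-4) = 0*(-1/4) = 0)
(U(D(-1, -3), 3) - 1*76)*(u + (13 - 1*24)) = (0 - 1*76)*(26 + (13 - 1*24)) = (0 - 76)*(26 + (13 - 24)) = -76*(26 - 11) = -76*15 = -1140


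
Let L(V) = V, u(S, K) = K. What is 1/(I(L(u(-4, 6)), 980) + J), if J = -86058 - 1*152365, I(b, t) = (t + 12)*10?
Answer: -1/228503 ≈ -4.3763e-6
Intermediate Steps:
I(b, t) = 120 + 10*t (I(b, t) = (12 + t)*10 = 120 + 10*t)
J = -238423 (J = -86058 - 152365 = -238423)
1/(I(L(u(-4, 6)), 980) + J) = 1/((120 + 10*980) - 238423) = 1/((120 + 9800) - 238423) = 1/(9920 - 238423) = 1/(-228503) = -1/228503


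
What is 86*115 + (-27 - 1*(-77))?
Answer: 9940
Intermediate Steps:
86*115 + (-27 - 1*(-77)) = 9890 + (-27 + 77) = 9890 + 50 = 9940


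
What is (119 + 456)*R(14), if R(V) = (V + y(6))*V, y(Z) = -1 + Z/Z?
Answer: 112700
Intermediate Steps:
y(Z) = 0 (y(Z) = -1 + 1 = 0)
R(V) = V**2 (R(V) = (V + 0)*V = V*V = V**2)
(119 + 456)*R(14) = (119 + 456)*14**2 = 575*196 = 112700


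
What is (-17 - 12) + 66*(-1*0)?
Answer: -29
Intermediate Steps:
(-17 - 12) + 66*(-1*0) = -29 + 66*0 = -29 + 0 = -29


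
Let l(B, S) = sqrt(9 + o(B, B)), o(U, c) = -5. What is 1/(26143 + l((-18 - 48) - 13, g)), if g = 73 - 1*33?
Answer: 1/26145 ≈ 3.8248e-5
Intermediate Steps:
g = 40 (g = 73 - 33 = 40)
l(B, S) = 2 (l(B, S) = sqrt(9 - 5) = sqrt(4) = 2)
1/(26143 + l((-18 - 48) - 13, g)) = 1/(26143 + 2) = 1/26145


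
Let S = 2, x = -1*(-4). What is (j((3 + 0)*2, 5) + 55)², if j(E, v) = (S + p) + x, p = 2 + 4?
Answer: 4489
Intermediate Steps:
x = 4
p = 6
j(E, v) = 12 (j(E, v) = (2 + 6) + 4 = 8 + 4 = 12)
(j((3 + 0)*2, 5) + 55)² = (12 + 55)² = 67² = 4489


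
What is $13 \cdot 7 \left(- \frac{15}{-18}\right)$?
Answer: $\frac{455}{6} \approx 75.833$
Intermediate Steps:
$13 \cdot 7 \left(- \frac{15}{-18}\right) = 91 \left(\left(-15\right) \left(- \frac{1}{18}\right)\right) = 91 \cdot \frac{5}{6} = \frac{455}{6}$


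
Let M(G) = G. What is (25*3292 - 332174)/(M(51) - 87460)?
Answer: 249874/87409 ≈ 2.8587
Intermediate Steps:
(25*3292 - 332174)/(M(51) - 87460) = (25*3292 - 332174)/(51 - 87460) = (82300 - 332174)/(-87409) = -249874*(-1/87409) = 249874/87409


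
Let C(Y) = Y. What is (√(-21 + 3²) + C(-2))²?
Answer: 4*(1 - I*√3)² ≈ -8.0 - 13.856*I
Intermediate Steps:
(√(-21 + 3²) + C(-2))² = (√(-21 + 3²) - 2)² = (√(-21 + 9) - 2)² = (√(-12) - 2)² = (2*I*√3 - 2)² = (-2 + 2*I*√3)²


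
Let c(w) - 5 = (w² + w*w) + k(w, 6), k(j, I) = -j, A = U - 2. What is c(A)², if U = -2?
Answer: 1681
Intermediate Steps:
A = -4 (A = -2 - 2 = -4)
c(w) = 5 - w + 2*w² (c(w) = 5 + ((w² + w*w) - w) = 5 + ((w² + w²) - w) = 5 + (2*w² - w) = 5 + (-w + 2*w²) = 5 - w + 2*w²)
c(A)² = (5 - 1*(-4) + 2*(-4)²)² = (5 + 4 + 2*16)² = (5 + 4 + 32)² = 41² = 1681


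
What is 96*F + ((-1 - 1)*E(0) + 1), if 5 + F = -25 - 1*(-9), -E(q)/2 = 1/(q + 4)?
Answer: -2014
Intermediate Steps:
E(q) = -2/(4 + q) (E(q) = -2/(q + 4) = -2/(4 + q))
F = -21 (F = -5 + (-25 - 1*(-9)) = -5 + (-25 + 9) = -5 - 16 = -21)
96*F + ((-1 - 1)*E(0) + 1) = 96*(-21) + ((-1 - 1)*(-2/(4 + 0)) + 1) = -2016 + (-(-4)/4 + 1) = -2016 + (-2*(-½) + 1) = -2016 + (1 + 1) = -2016 + 2 = -2014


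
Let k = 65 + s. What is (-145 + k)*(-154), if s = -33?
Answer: 17402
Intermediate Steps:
k = 32 (k = 65 - 33 = 32)
(-145 + k)*(-154) = (-145 + 32)*(-154) = -113*(-154) = 17402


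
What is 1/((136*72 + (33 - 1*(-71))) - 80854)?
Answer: -1/70958 ≈ -1.4093e-5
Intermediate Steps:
1/((136*72 + (33 - 1*(-71))) - 80854) = 1/((9792 + (33 + 71)) - 80854) = 1/((9792 + 104) - 80854) = 1/(9896 - 80854) = 1/(-70958) = -1/70958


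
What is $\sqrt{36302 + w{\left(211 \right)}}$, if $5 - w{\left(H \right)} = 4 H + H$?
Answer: $2 \sqrt{8813} \approx 187.76$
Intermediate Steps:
$w{\left(H \right)} = 5 - 5 H$ ($w{\left(H \right)} = 5 - \left(4 H + H\right) = 5 - 5 H$)
$\sqrt{36302 + w{\left(211 \right)}} = \sqrt{36302 + \left(5 - 1055\right)} = \sqrt{36302 - 1050} = \sqrt{35252} = 2 \sqrt{8813}$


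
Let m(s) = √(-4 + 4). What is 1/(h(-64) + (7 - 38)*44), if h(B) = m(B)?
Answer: -1/1364 ≈ -0.00073314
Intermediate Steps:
m(s) = 0 (m(s) = √0 = 0)
h(B) = 0
1/(h(-64) + (7 - 38)*44) = 1/(0 + (7 - 38)*44) = 1/(0 - 31*44) = 1/(0 - 1364) = 1/(-1364) = -1/1364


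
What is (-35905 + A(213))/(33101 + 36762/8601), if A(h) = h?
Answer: -102328964/94912821 ≈ -1.0781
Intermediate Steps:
(-35905 + A(213))/(33101 + 36762/8601) = (-35905 + 213)/(33101 + 36762/8601) = -35692/(33101 + 36762*(1/8601)) = -35692/(33101 + 12254/2867) = -35692/94912821/2867 = -35692*2867/94912821 = -102328964/94912821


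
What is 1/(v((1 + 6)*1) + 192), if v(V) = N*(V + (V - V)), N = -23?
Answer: 1/31 ≈ 0.032258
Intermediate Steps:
v(V) = -23*V (v(V) = -23*(V + (V - V)) = -23*(V + 0) = -23*V)
1/(v((1 + 6)*1) + 192) = 1/(-23*(1 + 6) + 192) = 1/(-161 + 192) = 1/31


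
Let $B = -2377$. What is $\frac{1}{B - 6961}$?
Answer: $- \frac{1}{9338} \approx -0.00010709$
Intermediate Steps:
$\frac{1}{B - 6961} = \frac{1}{-2377 - 6961} = \frac{1}{-9338} = - \frac{1}{9338}$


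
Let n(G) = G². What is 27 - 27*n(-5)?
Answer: -648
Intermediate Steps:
27 - 27*n(-5) = 27 - 27*(-5)² = 27 - 27*25 = 27 - 675 = -648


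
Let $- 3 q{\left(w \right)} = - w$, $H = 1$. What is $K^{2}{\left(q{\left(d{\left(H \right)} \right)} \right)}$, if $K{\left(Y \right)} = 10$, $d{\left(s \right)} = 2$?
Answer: $100$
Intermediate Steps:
$q{\left(w \right)} = \frac{w}{3}$ ($q{\left(w \right)} = - \frac{\left(-1\right) w}{3} = \frac{w}{3}$)
$K^{2}{\left(q{\left(d{\left(H \right)} \right)} \right)} = 10^{2} = 100$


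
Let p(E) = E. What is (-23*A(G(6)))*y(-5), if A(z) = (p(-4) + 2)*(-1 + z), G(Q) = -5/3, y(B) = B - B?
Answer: 0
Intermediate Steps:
y(B) = 0
G(Q) = -5/3 (G(Q) = -5*1/3 = -5/3)
A(z) = 2 - 2*z (A(z) = (-4 + 2)*(-1 + z) = -2*(-1 + z) = 2 - 2*z)
(-23*A(G(6)))*y(-5) = -23*(2 - 2*(-5/3))*0 = -23*(2 + 10/3)*0 = -23*16/3*0 = -368/3*0 = 0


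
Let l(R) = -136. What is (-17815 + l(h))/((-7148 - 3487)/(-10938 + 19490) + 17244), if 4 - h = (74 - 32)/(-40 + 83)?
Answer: -153516952/147460053 ≈ -1.0411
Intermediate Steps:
h = 130/43 (h = 4 - (74 - 32)/(-40 + 83) = 4 - 42/43 = 130/43 ≈ 3.0233)
(-17815 + l(h))/((-7148 - 3487)/(-10938 + 19490) + 17244) = (-17815 - 136)/((-7148 - 3487)/(-10938 + 19490) + 17244) = -17951/(-10635/8552 + 17244) = -17951/147460053/8552 = -17951*8552/147460053 = -153516952/147460053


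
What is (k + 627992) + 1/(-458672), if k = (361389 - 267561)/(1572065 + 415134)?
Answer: 572397506203155393/911472539728 ≈ 6.2799e+5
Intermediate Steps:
k = 93828/1987199 ≈ 0.047216
(k + 627992) + 1/(-458672) = (93828/1987199 + 627992) + 1/(-458672) = 1247945168236/1987199 - 1/458672 = 572397506203155393/911472539728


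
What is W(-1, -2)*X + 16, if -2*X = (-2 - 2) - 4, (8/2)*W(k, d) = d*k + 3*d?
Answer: 12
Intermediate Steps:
W(k, d) = 3*d/4 + d*k/4 (W(k, d) = (d*k + 3*d)/4 = (3*d + d*k)/4 = 3*d/4 + d*k/4)
X = 4 (X = -((-2 - 2) - 4)/2 = -(-4 - 4)/2 = -½*(-8) = 4)
W(-1, -2)*X + 16 = ((¼)*(-2)*(3 - 1))*4 + 16 = ((¼)*(-2)*2)*4 + 16 = -1*4 + 16 = -4 + 16 = 12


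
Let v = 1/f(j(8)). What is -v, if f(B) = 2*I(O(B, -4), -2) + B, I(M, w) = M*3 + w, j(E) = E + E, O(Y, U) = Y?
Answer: -1/108 ≈ -0.0092593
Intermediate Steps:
j(E) = 2*E
I(M, w) = w + 3*M (I(M, w) = 3*M + w = w + 3*M)
f(B) = -4 + 7*B (f(B) = 2*(-2 + 3*B) + B = (-4 + 6*B) + B = -4 + 7*B)
v = 1/108 (v = 1/(-4 + 7*(2*8)) = 1/(-4 + 7*16) = 1/(-4 + 112) = 1/108 ≈ 0.0092593)
-v = -1*1/108 = -1/108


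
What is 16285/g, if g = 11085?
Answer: 3257/2217 ≈ 1.4691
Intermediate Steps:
16285/g = 16285/11085 = 16285*(1/11085) = 3257/2217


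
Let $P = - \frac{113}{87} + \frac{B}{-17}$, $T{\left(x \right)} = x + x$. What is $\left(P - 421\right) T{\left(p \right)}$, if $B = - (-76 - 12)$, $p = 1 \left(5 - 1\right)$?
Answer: $- \frac{5057888}{1479} \approx -3419.8$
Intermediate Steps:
$p = 4$ ($p = 1 \cdot 4 = 4$)
$T{\left(x \right)} = 2 x$
$B = 88$ ($B = - (-76 - 12) = \left(-1\right) \left(-88\right) = 88$)
$P = - \frac{9577}{1479}$ ($P = - \frac{113}{87} + \frac{88}{-17} = \left(-113\right) \frac{1}{87} + 88 \left(- \frac{1}{17}\right) = - \frac{113}{87} - \frac{88}{17} = - \frac{9577}{1479} \approx -6.4753$)
$\left(P - 421\right) T{\left(p \right)} = \left(- \frac{9577}{1479} - 421\right) 2 \cdot 4 = \left(- \frac{632236}{1479}\right) 8 = - \frac{5057888}{1479}$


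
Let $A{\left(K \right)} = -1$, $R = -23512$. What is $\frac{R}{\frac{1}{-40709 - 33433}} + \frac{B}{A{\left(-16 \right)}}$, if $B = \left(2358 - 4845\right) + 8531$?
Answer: $1743220660$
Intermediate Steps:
$B = 6044$ ($B = -2487 + 8531 = 6044$)
$\frac{R}{\frac{1}{-40709 - 33433}} + \frac{B}{A{\left(-16 \right)}} = - \frac{23512}{\frac{1}{-40709 - 33433}} + \frac{6044}{-1} = - \frac{23512}{\frac{1}{-74142}} + 6044 \left(-1\right) = - \frac{23512}{- \frac{1}{74142}} - 6044 = \left(-23512\right) \left(-74142\right) - 6044 = 1743226704 - 6044 = 1743220660$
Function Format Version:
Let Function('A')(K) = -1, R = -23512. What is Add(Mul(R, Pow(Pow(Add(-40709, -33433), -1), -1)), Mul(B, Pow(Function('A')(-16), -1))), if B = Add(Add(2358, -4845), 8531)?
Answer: 1743220660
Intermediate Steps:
B = 6044 (B = Add(-2487, 8531) = 6044)
Add(Mul(R, Pow(Pow(Add(-40709, -33433), -1), -1)), Mul(B, Pow(Function('A')(-16), -1))) = Add(Mul(-23512, Pow(Pow(Add(-40709, -33433), -1), -1)), Mul(6044, Pow(-1, -1))) = Add(Mul(-23512, Pow(Pow(-74142, -1), -1)), Mul(6044, -1)) = Add(Mul(-23512, Pow(Rational(-1, 74142), -1)), -6044) = Add(Mul(-23512, -74142), -6044) = Add(1743226704, -6044) = 1743220660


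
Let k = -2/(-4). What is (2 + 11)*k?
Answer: 13/2 ≈ 6.5000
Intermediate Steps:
k = ½ (k = -2*(-¼) = ½ ≈ 0.50000)
(2 + 11)*k = (2 + 11)*(½) = 13*(½) = 13/2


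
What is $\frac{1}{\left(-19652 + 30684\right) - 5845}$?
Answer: $\frac{1}{5187} \approx 0.00019279$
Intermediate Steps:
$\frac{1}{\left(-19652 + 30684\right) - 5845} = \frac{1}{11032 - 5845} = \frac{1}{5187}$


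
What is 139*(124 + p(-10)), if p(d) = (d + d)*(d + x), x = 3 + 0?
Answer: 36696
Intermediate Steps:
x = 3
p(d) = 2*d*(3 + d) (p(d) = (d + d)*(d + 3) = (2*d)*(3 + d) = 2*d*(3 + d))
139*(124 + p(-10)) = 139*(124 + 2*(-10)*(3 - 10)) = 139*(124 + 2*(-10)*(-7)) = 139*(124 + 140) = 139*264 = 36696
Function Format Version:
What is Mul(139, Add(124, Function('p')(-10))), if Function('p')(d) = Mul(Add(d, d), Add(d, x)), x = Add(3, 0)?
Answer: 36696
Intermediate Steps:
x = 3
Function('p')(d) = Mul(2, d, Add(3, d)) (Function('p')(d) = Mul(Add(d, d), Add(d, 3)) = Mul(Mul(2, d), Add(3, d)) = Mul(2, d, Add(3, d)))
Mul(139, Add(124, Function('p')(-10))) = Mul(139, Add(124, Mul(2, -10, Add(3, -10)))) = Mul(139, Add(124, Mul(2, -10, -7))) = Mul(139, Add(124, 140)) = Mul(139, 264) = 36696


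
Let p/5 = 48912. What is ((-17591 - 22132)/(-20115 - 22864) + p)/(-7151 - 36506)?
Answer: -10510983963/1876334203 ≈ -5.6019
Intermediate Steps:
p = 244560 (p = 5*48912 = 244560)
((-17591 - 22132)/(-20115 - 22864) + p)/(-7151 - 36506) = ((-17591 - 22132)/(-20115 - 22864) + 244560)/(-7151 - 36506) = (-39723/(-42979) + 244560)/(-43657) = (-39723*(-1/42979) + 244560)*(-1/43657) = (39723/42979 + 244560)*(-1/43657) = (10510983963/42979)*(-1/43657) = -10510983963/1876334203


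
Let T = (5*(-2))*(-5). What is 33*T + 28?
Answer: 1678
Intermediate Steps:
T = 50 (T = -10*(-5) = 50)
33*T + 28 = 33*50 + 28 = 1650 + 28 = 1678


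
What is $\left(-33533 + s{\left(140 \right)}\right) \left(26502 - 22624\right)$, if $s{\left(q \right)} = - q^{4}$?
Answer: $-1489902520974$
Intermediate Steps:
$\left(-33533 + s{\left(140 \right)}\right) \left(26502 - 22624\right) = \left(-33533 - 140^{4}\right) \left(26502 - 22624\right) = \left(-33533 - 384160000\right) 3878 = \left(-384193533\right) 3878 = -1489902520974$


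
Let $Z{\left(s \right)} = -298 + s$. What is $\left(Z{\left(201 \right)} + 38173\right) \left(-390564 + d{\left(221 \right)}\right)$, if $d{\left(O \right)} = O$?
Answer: $-14862700068$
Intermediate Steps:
$\left(Z{\left(201 \right)} + 38173\right) \left(-390564 + d{\left(221 \right)}\right) = \left(\left(-298 + 201\right) + 38173\right) \left(-390564 + 221\right) = \left(-97 + 38173\right) \left(-390343\right) = 38076 \left(-390343\right) = -14862700068$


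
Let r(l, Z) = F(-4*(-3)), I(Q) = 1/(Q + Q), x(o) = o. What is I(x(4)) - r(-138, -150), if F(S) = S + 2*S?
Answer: -287/8 ≈ -35.875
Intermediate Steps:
F(S) = 3*S
I(Q) = 1/(2*Q)
r(l, Z) = 36 (r(l, Z) = 3*(-4*(-3)) = 3*12 = 36)
I(x(4)) - r(-138, -150) = (½)/4 - 1*36 = (½)*(¼) - 36 = ⅛ - 36 = -287/8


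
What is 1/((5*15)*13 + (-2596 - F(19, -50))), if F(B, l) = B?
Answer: -1/1640 ≈ -0.00060976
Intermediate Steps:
1/((5*15)*13 + (-2596 - F(19, -50))) = 1/((5*15)*13 + (-2596 - 1*19)) = 1/(75*13 + (-2596 - 19)) = 1/(975 - 2615) = 1/(-1640) = -1/1640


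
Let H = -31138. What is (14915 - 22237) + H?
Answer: -38460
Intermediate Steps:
(14915 - 22237) + H = (14915 - 22237) - 31138 = -7322 - 31138 = -38460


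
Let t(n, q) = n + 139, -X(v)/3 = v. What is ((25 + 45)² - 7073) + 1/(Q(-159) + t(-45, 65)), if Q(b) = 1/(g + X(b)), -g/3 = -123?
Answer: -172806979/79525 ≈ -2173.0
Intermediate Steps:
g = 369 (g = -3*(-123) = 369)
X(v) = -3*v
Q(b) = 1/(369 - 3*b)
t(n, q) = 139 + n
((25 + 45)² - 7073) + 1/(Q(-159) + t(-45, 65)) = ((25 + 45)² - 7073) + 1/(-1/(-369 + 3*(-159)) + (139 - 45)) = (70² - 7073) + 1/(-1/(-369 - 477) + 94) = (4900 - 7073) + 1/(-1/(-846) + 94) = -2173 + 1/(-1*(-1/846) + 94) = -2173 + 1/(1/846 + 94) = -2173 + 1/(79525/846) = -2173 + 846/79525 = -172806979/79525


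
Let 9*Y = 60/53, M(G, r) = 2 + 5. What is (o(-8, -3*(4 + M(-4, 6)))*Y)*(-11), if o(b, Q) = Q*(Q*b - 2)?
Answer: 634040/53 ≈ 11963.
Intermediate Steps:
M(G, r) = 7
o(b, Q) = Q*(-2 + Q*b)
Y = 20/159 (Y = (60/53)/9 = (60*(1/53))/9 = (1/9)*(60/53) = 20/159 ≈ 0.12579)
(o(-8, -3*(4 + M(-4, 6)))*Y)*(-11) = (((-3*(4 + 7))*(-2 - 3*(4 + 7)*(-8)))*(20/159))*(-11) = (((-3*11)*(-2 - 3*11*(-8)))*(20/159))*(-11) = (-33*(-2 - 33*(-8))*(20/159))*(-11) = (-33*(-2 + 264)*(20/159))*(-11) = (-33*262*(20/159))*(-11) = -8646*20/159*(-11) = -57640/53*(-11) = 634040/53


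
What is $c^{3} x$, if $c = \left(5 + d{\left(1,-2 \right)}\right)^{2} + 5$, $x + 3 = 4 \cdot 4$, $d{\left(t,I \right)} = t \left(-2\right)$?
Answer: $35672$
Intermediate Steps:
$d{\left(t,I \right)} = - 2 t$
$x = 13$ ($x = -3 + 4 \cdot 4 = -3 + 16 = 13$)
$c = 14$ ($c = \left(5 - 2\right)^{2} + 5 = 3^{2} + 5 = 9 + 5 = 14$)
$c^{3} x = 14^{3} \cdot 13 = 2744 \cdot 13 = 35672$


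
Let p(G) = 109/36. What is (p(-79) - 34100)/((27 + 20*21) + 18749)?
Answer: -1227491/691056 ≈ -1.7763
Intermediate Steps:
p(G) = 109/36 (p(G) = 109*(1/36) = 109/36)
(p(-79) - 34100)/((27 + 20*21) + 18749) = (109/36 - 34100)/((27 + 20*21) + 18749) = -1227491/(36*((27 + 420) + 18749)) = -1227491/(36*(447 + 18749)) = -1227491/36/19196 = -1227491/36*1/19196 = -1227491/691056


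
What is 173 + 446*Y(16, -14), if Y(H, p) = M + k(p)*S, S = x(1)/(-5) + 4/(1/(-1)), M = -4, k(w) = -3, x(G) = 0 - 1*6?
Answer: 10677/5 ≈ 2135.4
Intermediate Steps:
x(G) = -6 (x(G) = 0 - 6 = -6)
S = -14/5 (S = -6/(-5) + 4/(1/(-1)) = -6*(-⅕) + 4/(-1) = 6/5 + 4*(-1) = 6/5 - 4 = -14/5 ≈ -2.8000)
Y(H, p) = 22/5 (Y(H, p) = -4 - 3*(-14/5) = -4 + 42/5 = 22/5)
173 + 446*Y(16, -14) = 173 + 446*(22/5) = 173 + 9812/5 = 10677/5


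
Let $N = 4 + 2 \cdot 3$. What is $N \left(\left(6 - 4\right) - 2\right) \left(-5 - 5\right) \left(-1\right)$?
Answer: $0$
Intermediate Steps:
$N = 10$ ($N = 4 + 6 = 10$)
$N \left(\left(6 - 4\right) - 2\right) \left(-5 - 5\right) \left(-1\right) = 10 \left(\left(6 - 4\right) - 2\right) \left(-5 - 5\right) \left(-1\right) = 10 \left(2 - 2\right) \left(\left(-10\right) \left(-1\right)\right) = 10 \cdot 0 \cdot 10 = 0 \cdot 10 = 0$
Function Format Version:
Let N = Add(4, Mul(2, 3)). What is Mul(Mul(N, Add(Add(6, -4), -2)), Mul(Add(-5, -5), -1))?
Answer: 0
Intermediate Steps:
N = 10 (N = Add(4, 6) = 10)
Mul(Mul(N, Add(Add(6, -4), -2)), Mul(Add(-5, -5), -1)) = Mul(Mul(10, Add(Add(6, -4), -2)), Mul(Add(-5, -5), -1)) = Mul(Mul(10, Add(2, -2)), Mul(-10, -1)) = Mul(Mul(10, 0), 10) = Mul(0, 10) = 0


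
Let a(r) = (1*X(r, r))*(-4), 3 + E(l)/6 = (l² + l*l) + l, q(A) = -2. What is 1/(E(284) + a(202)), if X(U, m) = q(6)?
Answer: 1/969566 ≈ 1.0314e-6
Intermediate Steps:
X(U, m) = -2
E(l) = -18 + 6*l + 12*l² (E(l) = -18 + 6*((l² + l*l) + l) = -18 + 6*((l² + l²) + l) = -18 + 6*(2*l² + l) = -18 + 6*(l + 2*l²) = -18 + (6*l + 12*l²) = -18 + 6*l + 12*l²)
a(r) = 8 (a(r) = (1*(-2))*(-4) = -2*(-4) = 8)
1/(E(284) + a(202)) = 1/((-18 + 6*284 + 12*284²) + 8) = 1/((-18 + 1704 + 12*80656) + 8) = 1/((-18 + 1704 + 967872) + 8) = 1/(969558 + 8) = 1/969566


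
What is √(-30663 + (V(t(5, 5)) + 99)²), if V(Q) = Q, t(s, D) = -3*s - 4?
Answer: I*√24263 ≈ 155.77*I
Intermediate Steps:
t(s, D) = -4 - 3*s
√(-30663 + (V(t(5, 5)) + 99)²) = √(-30663 + ((-4 - 3*5) + 99)²) = √(-30663 + ((-4 - 15) + 99)²) = √(-30663 + (-19 + 99)²) = √(-30663 + 80²) = √(-30663 + 6400) = √(-24263) = I*√24263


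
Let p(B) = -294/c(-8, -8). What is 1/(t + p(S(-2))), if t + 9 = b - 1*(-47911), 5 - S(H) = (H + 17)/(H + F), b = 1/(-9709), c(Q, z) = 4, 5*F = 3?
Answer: 19418/928733811 ≈ 2.0908e-5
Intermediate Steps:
F = 3/5 (F = (1/5)*3 = 3/5 ≈ 0.60000)
b = -1/9709 ≈ -0.00010300
S(H) = 5 - (17 + H)/(3/5 + H) (S(H) = 5 - (H + 17)/(H + 3/5) = 5 - (17 + H)/(3/5 + H))
p(B) = -147/2 (p(B) = -294/4 = -294*1/4 = -147/2)
t = 465080517/9709 (t = -9 + (-1/9709 - 1*(-47911)) = -9 + (-1/9709 + 47911) = -9 + 465167898/9709 = 465080517/9709 ≈ 47902.)
1/(t + p(S(-2))) = 1/(465080517/9709 - 147/2) = 1/(928733811/19418) = 19418/928733811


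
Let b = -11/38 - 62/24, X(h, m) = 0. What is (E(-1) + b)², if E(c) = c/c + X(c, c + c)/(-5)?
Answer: 182329/51984 ≈ 3.5074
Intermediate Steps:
b = -655/228 (b = -11*1/38 - 62*1/24 = -11/38 - 31/12 = -655/228 ≈ -2.8728)
E(c) = 1 (E(c) = c/c + 0/(-5) = 1 + 0*(-⅕) = 1 + 0 = 1)
(E(-1) + b)² = (1 - 655/228)² = (-427/228)² = 182329/51984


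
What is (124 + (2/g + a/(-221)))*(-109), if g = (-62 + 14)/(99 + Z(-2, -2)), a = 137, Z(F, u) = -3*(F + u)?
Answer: -22885531/1768 ≈ -12944.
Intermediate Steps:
Z(F, u) = -3*F - 3*u
g = -16/37 (g = (-62 + 14)/(99 + (-3*(-2) - 3*(-2))) = -48/(99 + (6 + 6)) = -48/(99 + 12) = -48/111 = -48*1/111 = -16/37 ≈ -0.43243)
(124 + (2/g + a/(-221)))*(-109) = (124 + (2/(-16/37) + 137/(-221)))*(-109) = (124 + (2*(-37/16) + 137*(-1/221)))*(-109) = (124 + (-37/8 - 137/221))*(-109) = (124 - 9273/1768)*(-109) = (209959/1768)*(-109) = -22885531/1768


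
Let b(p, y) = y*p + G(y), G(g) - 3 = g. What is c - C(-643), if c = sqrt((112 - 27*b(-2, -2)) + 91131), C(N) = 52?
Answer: -52 + 2*sqrt(22777) ≈ 249.84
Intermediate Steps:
G(g) = 3 + g
b(p, y) = 3 + y + p*y (b(p, y) = y*p + (3 + y) = p*y + (3 + y) = 3 + y + p*y)
c = 2*sqrt(22777) (c = sqrt((112 - 27*(3 - 2 - 2*(-2))) + 91131) = sqrt((112 - 27*(3 - 2 + 4)) + 91131) = sqrt((112 - 27*5) + 91131) = sqrt((112 - 135) + 91131) = sqrt(-23 + 91131) = sqrt(91108) = 2*sqrt(22777) ≈ 301.84)
c - C(-643) = 2*sqrt(22777) - 1*52 = 2*sqrt(22777) - 52 = -52 + 2*sqrt(22777)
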